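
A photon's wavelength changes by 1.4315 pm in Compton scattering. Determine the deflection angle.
65.79°

From the Compton formula Δλ = λ_C(1 - cos θ), we can solve for θ:

cos θ = 1 - Δλ/λ_C

Given:
- Δλ = 1.4315 pm
- λ_C = h/(m_e·c) ≈ 2.42631024 pm

cos θ = 1 - 1.4315/2.42631024
cos θ = 1 - 0.589991
cos θ = 0.410009

θ = arccos(0.410009)
θ = 65.79°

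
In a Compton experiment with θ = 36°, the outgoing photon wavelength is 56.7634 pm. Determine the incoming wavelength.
56.3000 pm

From λ' = λ + Δλ, we have λ = λ' - Δλ

First calculate the Compton shift:
Δλ = λ_C(1 - cos θ)
Δλ = 2.4263 × (1 - cos(36°))
Δλ = 2.4263 × 0.1910
Δλ = 0.4634 pm

Initial wavelength:
λ = λ' - Δλ
λ = 56.7634 - 0.4634
λ = 56.3000 pm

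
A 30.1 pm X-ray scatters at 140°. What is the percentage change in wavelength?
14.2358%

Calculate the Compton shift:
Δλ = λ_C(1 - cos(140°))
Δλ = 2.4263 × (1 - cos(140°))
Δλ = 2.4263 × 1.7660
Δλ = 4.2850 pm

Percentage change:
(Δλ/λ₀) × 100 = (4.2850/30.1) × 100
= 14.2358%

(Intermediate values are shown rounded; full precision is carried through to the final answer.)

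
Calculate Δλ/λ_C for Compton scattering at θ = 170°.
1.9848 λ_C

The Compton shift formula is:
Δλ = λ_C(1 - cos θ)

Dividing both sides by λ_C:
Δλ/λ_C = 1 - cos θ

For θ = 170°:
Δλ/λ_C = 1 - cos(170°)
Δλ/λ_C = 1 - -0.9848
Δλ/λ_C = 1.9848

This means the shift is 1.9848 × λ_C = 4.8158 pm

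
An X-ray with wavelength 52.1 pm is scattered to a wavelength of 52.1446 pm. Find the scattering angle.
11.00°

First find the wavelength shift:
Δλ = λ' - λ = 52.1446 - 52.1 = 0.0446 pm

Using Δλ = λ_C(1 - cos θ), with λ_C = h/(m_e·c) ≈ 2.42631024 pm:
cos θ = 1 - Δλ/λ_C
cos θ = 1 - 0.0446/2.42631024
cos θ = 0.981618

θ = arccos(0.981618)
θ = 11.00°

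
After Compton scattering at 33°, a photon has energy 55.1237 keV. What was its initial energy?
56.1000 keV

Convert final energy to wavelength (hc ≈ 1239.842 keV·pm):
λ' = hc/E' = 1239.842 / 55.1237 = 22.4920 pm

Calculate the Compton shift:
Δλ = λ_C(1 - cos(33°))
Δλ = 2.4263 × (1 - cos(33°))
Δλ = 0.3914 pm

Initial wavelength:
λ = λ' - Δλ = 22.4920 - 0.3914 = 22.1006 pm

Initial energy:
E = hc/λ = 1239.842 / 22.1006 = 56.1000 keV

(Intermediate values are shown rounded; full precision is carried through to the final answer.)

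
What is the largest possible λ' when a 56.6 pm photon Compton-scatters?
61.4526 pm (at θ = 180°)

The Compton shift is Δλ = λ_C(1 − cos θ).

Since cos θ ranges from −1 to 1, the factor (1 − cos θ) ranges from 0 to 2; the maximum shift occurs at θ = 180° (backscattering):
Δλ_max = 2λ_C = 2 × 2.4263 pm = 4.8526 pm

Maximum scattered wavelength:
λ'_max = λ₀ + Δλ_max = 56.6 + 4.8526 = 61.4526 pm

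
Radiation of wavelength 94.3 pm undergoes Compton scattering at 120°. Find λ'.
97.9395 pm

Using the Compton formula: λ' = λ + λ_C(1 − cos θ)

For θ = 120°, cos θ = -1/2 (exact) = -0.5000, so:
1 − cos 120° = 1 − (-1/2) = 1.5000

Δλ = λ_C × 1.5000 = 2.4263 × 1.5000 = 3.6395 pm

λ' = 94.3 + 3.6395 = 97.9395 pm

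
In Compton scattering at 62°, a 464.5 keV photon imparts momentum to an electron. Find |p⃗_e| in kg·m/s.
2.2502e-22 kg·m/s

The electron is initially at rest, so by conservation of momentum:
p⃗_e = p⃗₀ − p⃗'  (incident photon momentum minus scattered photon momentum)

Photon momentum magnitudes (p = h/λ = E/c):
λ₀ = hc/E₀ = 2.6692 pm → p₀ = h/λ₀ = 2.4824e-22 kg·m/s
Δλ = λ_C(1 − cos 62°) = 1.2872 pm
λ' = 3.9564 pm → p' = h/λ' = 1.6748e-22 kg·m/s

The scattered photon makes angle θ = 62° with the incident direction, so by the law of cosines:
|p⃗_e|² = p₀² + p'² − 2p₀p'cos θ
|p⃗_e|² = (2.4824e-22)² + (1.6748e-22)² − 2·2.4824e-22·1.6748e-22·cos(62°)
|p⃗_e| = 2.2502e-22 kg·m/s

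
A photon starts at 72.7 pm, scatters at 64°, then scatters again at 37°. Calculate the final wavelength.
74.5513 pm

Apply Compton shift twice:

First scattering at θ₁ = 64°:
Δλ₁ = λ_C(1 - cos(64°))
Δλ₁ = 2.4263 × 0.5616
Δλ₁ = 1.3627 pm

After first scattering:
λ₁ = 72.7 + 1.3627 = 74.0627 pm

Second scattering at θ₂ = 37°:
Δλ₂ = λ_C(1 - cos(37°))
Δλ₂ = 2.4263 × 0.2014
Δλ₂ = 0.4886 pm

Final wavelength:
λ₂ = 74.0627 + 0.4886 = 74.5513 pm

Total shift: Δλ_total = 1.3627 + 0.4886 = 1.8513 pm

(Intermediate values are shown rounded; full precision is carried through to the final answer.)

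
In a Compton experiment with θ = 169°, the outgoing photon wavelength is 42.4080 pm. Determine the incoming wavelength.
37.6000 pm

From λ' = λ + Δλ, we have λ = λ' - Δλ

First calculate the Compton shift:
Δλ = λ_C(1 - cos θ)
Δλ = 2.4263 × (1 - cos(169°))
Δλ = 2.4263 × 1.9816
Δλ = 4.8080 pm

Initial wavelength:
λ = λ' - Δλ
λ = 42.4080 - 4.8080
λ = 37.6000 pm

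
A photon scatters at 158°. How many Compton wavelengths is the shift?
1.9272 λ_C

The Compton shift formula is:
Δλ = λ_C(1 - cos θ)

Dividing both sides by λ_C:
Δλ/λ_C = 1 - cos θ

For θ = 158°:
Δλ/λ_C = 1 - cos(158°)
Δλ/λ_C = 1 - -0.9272
Δλ/λ_C = 1.9272

This means the shift is 1.9272 × λ_C = 4.6759 pm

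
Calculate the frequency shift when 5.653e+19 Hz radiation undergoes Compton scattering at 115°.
2.229e+19 Hz (decrease)

Convert frequency to wavelength (c = 299792458 m/s):
λ₀ = c/f₀ = 299792458/5.653e+19 = 5.3032453e-12 m = 5.3032 pm

Calculate Compton shift:
Δλ = λ_C(1 - cos(115°)) = 3.4517 pm

Final wavelength:
λ' = λ₀ + Δλ = 5.3032 + 3.4517 = 8.7550 pm

Final frequency:
f' = c/λ' = 299792458/8.7549586e-12 = 3.4242590e+19 Hz

Frequency shift (decrease):
Δf = f₀ - f' = 5.653e+19 - 3.4242590e+19 = 2.229e+19 Hz

(Intermediate values are shown rounded; full precision is carried through to the final answer.)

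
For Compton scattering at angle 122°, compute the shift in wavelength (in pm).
3.7121 pm

Using the Compton scattering formula:
Δλ = λ_C(1 - cos θ)

where λ_C = h/(m_e·c) ≈ 2.4263 pm is the Compton wavelength of an electron.

For θ = 122°:
cos(122°) = -0.5299
1 - cos(122°) = 1.5299

Δλ = 2.4263 × 1.5299
Δλ = 3.7121 pm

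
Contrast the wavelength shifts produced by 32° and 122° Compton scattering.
122° produces the larger shift by a factor of 10.068

Calculate both shifts using Δλ = λ_C(1 - cos θ):

For θ₁ = 32°:
Δλ₁ = 2.4263 × (1 - cos(32°))
Δλ₁ = 2.4263 × 0.1520
Δλ₁ = 0.3687 pm

For θ₂ = 122°:
Δλ₂ = 2.4263 × (1 - cos(122°))
Δλ₂ = 2.4263 × 1.5299
Δλ₂ = 3.7121 pm

The 122° angle produces the larger shift.
Ratio: 3.7121/0.3687 = 10.068

(Intermediate values are shown rounded; full precision is carried through to the final answer.)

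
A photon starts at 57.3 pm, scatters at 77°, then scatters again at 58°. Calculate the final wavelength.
60.3211 pm

Apply Compton shift twice:

First scattering at θ₁ = 77°:
Δλ₁ = λ_C(1 - cos(77°))
Δλ₁ = 2.4263 × 0.7750
Δλ₁ = 1.8805 pm

After first scattering:
λ₁ = 57.3 + 1.8805 = 59.1805 pm

Second scattering at θ₂ = 58°:
Δλ₂ = λ_C(1 - cos(58°))
Δλ₂ = 2.4263 × 0.4701
Δλ₂ = 1.1406 pm

Final wavelength:
λ₂ = 59.1805 + 1.1406 = 60.3211 pm

Total shift: Δλ_total = 1.8805 + 1.1406 = 3.0211 pm

(Intermediate values are shown rounded; full precision is carried through to the final answer.)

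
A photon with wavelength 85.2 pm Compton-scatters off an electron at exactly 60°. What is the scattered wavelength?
86.4132 pm

Using the Compton formula: λ' = λ + λ_C(1 − cos θ)

For θ = 60°, cos θ = 1/2 (exact) = 0.5000, so:
1 − cos 60° = 1 − (1/2) = 0.5000

Δλ = λ_C × 0.5000 = 2.4263 × 0.5000 = 1.2132 pm

λ' = 85.2 + 1.2132 = 86.4132 pm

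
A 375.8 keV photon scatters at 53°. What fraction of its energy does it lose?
0.2265 (or 22.65%)

Calculate initial and final photon energies:

Initial: E₀ = 375.8 keV → λ₀ = 3.2992 pm
Compton shift: Δλ = 0.9661 pm
Final wavelength: λ' = 4.2653 pm
Final energy: E' = 290.6792 keV

Fractional energy loss:
(E₀ - E')/E₀ = (375.8000 - 290.6792)/375.8000
= 85.1208/375.8000
= 0.2265
= 22.65%

(Intermediate values are shown rounded; full precision is carried through to the final answer.)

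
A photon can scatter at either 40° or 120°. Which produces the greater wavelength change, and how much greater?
120° produces the larger shift by a factor of 6.411

Calculate both shifts using Δλ = λ_C(1 - cos θ):

For θ₁ = 40°:
Δλ₁ = 2.4263 × (1 - cos(40°))
Δλ₁ = 2.4263 × 0.2340
Δλ₁ = 0.5676 pm

For θ₂ = 120°:
Δλ₂ = 2.4263 × (1 - cos(120°))
Δλ₂ = 2.4263 × 1.5000
Δλ₂ = 3.6395 pm

The 120° angle produces the larger shift.
Ratio: 3.6395/0.5676 = 6.411

(Intermediate values are shown rounded; full precision is carried through to the final answer.)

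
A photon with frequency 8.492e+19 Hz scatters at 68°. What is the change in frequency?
2.553e+19 Hz (decrease)

Convert frequency to wavelength (c = 299792458 m/s):
λ₀ = c/f₀ = 299792458/8.492e+19 = 3.5302927e-12 m = 3.5303 pm

Calculate Compton shift:
Δλ = λ_C(1 - cos(68°)) = 1.5174 pm

Final wavelength:
λ' = λ₀ + Δλ = 3.5303 + 1.5174 = 5.0477 pm

Final frequency:
f' = c/λ' = 299792458/5.0476911e-12 = 5.9391997e+19 Hz

Frequency shift (decrease):
Δf = f₀ - f' = 8.492e+19 - 5.9391997e+19 = 2.553e+19 Hz

(Intermediate values are shown rounded; full precision is carried through to the final answer.)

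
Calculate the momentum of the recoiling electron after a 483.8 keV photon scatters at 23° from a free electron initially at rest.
1.0106e-22 kg·m/s

The electron is initially at rest, so by conservation of momentum:
p⃗_e = p⃗₀ − p⃗'  (incident photon momentum minus scattered photon momentum)

Photon momentum magnitudes (p = h/λ = E/c):
λ₀ = hc/E₀ = 2.5627 pm → p₀ = h/λ₀ = 2.5856e-22 kg·m/s
Δλ = λ_C(1 − cos 23°) = 0.1929 pm
λ' = 2.7556 pm → p' = h/λ' = 2.4046e-22 kg·m/s

The scattered photon makes angle θ = 23° with the incident direction, so by the law of cosines:
|p⃗_e|² = p₀² + p'² − 2p₀p'cos θ
|p⃗_e|² = (2.5856e-22)² + (2.4046e-22)² − 2·2.5856e-22·2.4046e-22·cos(23°)
|p⃗_e| = 1.0106e-22 kg·m/s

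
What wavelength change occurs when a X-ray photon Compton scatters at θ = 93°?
2.5533 pm

Using the Compton scattering formula:
Δλ = λ_C(1 - cos θ)

where λ_C = h/(m_e·c) ≈ 2.4263 pm is the Compton wavelength of an electron.

For θ = 93°:
cos(93°) = -0.0523
1 - cos(93°) = 1.0523

Δλ = 2.4263 × 1.0523
Δλ = 2.5533 pm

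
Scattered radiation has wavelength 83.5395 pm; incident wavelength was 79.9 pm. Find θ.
120.00°

First find the wavelength shift:
Δλ = λ' - λ = 83.5395 - 79.9 = 3.6395 pm

Using Δλ = λ_C(1 - cos θ), with λ_C = h/(m_e·c) ≈ 2.42631024 pm:
cos θ = 1 - Δλ/λ_C
cos θ = 1 - 3.6395/2.42631024
cos θ = -0.500014

θ = arccos(-0.500014)
θ = 120.00°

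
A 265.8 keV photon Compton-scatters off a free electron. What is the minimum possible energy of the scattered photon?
130.2740 keV (at θ = 180°)

The scattered photon has minimum energy when its wavelength is maximum, i.e., when the Compton shift Δλ = λ_C(1 − cos θ) is maximum. This occurs at θ = 180° (backscattering), giving Δλ_max = 2λ_C = 4.8526 pm.

Initial wavelength: λ₀ = hc/E₀ = 4.6646 pm
Maximum final wavelength: λ'_max = λ₀ + 2λ_C = 4.6646 + 4.8526 = 9.5172 pm
Minimum final energy: E'_min = hc/λ'_max = 130.2740 keV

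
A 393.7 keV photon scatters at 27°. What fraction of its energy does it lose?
0.0775 (or 7.75%)

Calculate initial and final photon energies:

Initial: E₀ = 393.7 keV → λ₀ = 3.1492 pm
Compton shift: Δλ = 0.2645 pm
Final wavelength: λ' = 3.4137 pm
Final energy: E' = 363.2005 keV

Fractional energy loss:
(E₀ - E')/E₀ = (393.7000 - 363.2005)/393.7000
= 30.4995/393.7000
= 0.0775
= 7.75%

(Intermediate values are shown rounded; full precision is carried through to the final answer.)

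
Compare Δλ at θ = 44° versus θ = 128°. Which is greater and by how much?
128° produces the larger shift by a factor of 5.757

Calculate both shifts using Δλ = λ_C(1 - cos θ):

For θ₁ = 44°:
Δλ₁ = 2.4263 × (1 - cos(44°))
Δλ₁ = 2.4263 × 0.2807
Δλ₁ = 0.6810 pm

For θ₂ = 128°:
Δλ₂ = 2.4263 × (1 - cos(128°))
Δλ₂ = 2.4263 × 1.6157
Δλ₂ = 3.9201 pm

The 128° angle produces the larger shift.
Ratio: 3.9201/0.6810 = 5.757

(Intermediate values are shown rounded; full precision is carried through to the final answer.)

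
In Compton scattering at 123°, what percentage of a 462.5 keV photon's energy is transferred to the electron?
0.5830 (or 58.30%)

Calculate initial and final photon energies:

Initial: E₀ = 462.5 keV → λ₀ = 2.6807 pm
Compton shift: Δλ = 3.7478 pm
Final wavelength: λ' = 6.4285 pm
Final energy: E' = 192.8661 keV

Fractional energy loss:
(E₀ - E')/E₀ = (462.5000 - 192.8661)/462.5000
= 269.6339/462.5000
= 0.5830
= 58.30%

(Intermediate values are shown rounded; full precision is carried through to the final answer.)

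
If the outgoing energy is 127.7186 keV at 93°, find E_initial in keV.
173.2999 keV

Convert final energy to wavelength (hc ≈ 1239.842 keV·pm):
λ' = hc/E' = 1239.842 / 127.7186 = 9.7076 pm

Calculate the Compton shift:
Δλ = λ_C(1 - cos(93°))
Δλ = 2.4263 × (1 - cos(93°))
Δλ = 2.5533 pm

Initial wavelength:
λ = λ' - Δλ = 9.7076 - 2.5533 = 7.1543 pm

Initial energy:
E = hc/λ = 1239.842 / 7.1543 = 173.2999 keV

(Intermediate values are shown rounded; full precision is carried through to the final answer.)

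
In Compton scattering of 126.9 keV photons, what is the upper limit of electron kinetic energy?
42.1120 keV

Maximum energy transfer occurs at θ = 180° (backscattering).

Initial photon: E₀ = 126.9 keV → λ₀ = 9.7702 pm

Maximum Compton shift (at 180°):
Δλ_max = 2λ_C = 2 × 2.4263 = 4.8526 pm

Final wavelength:
λ' = 9.7702 + 4.8526 = 14.6228 pm

Minimum photon energy (maximum energy to electron):
E'_min = hc/λ' = 84.7880 keV

Maximum electron kinetic energy:
K_max = E₀ - E'_min = 126.9000 - 84.7880 = 42.1120 keV

(Intermediate values are shown rounded; full precision is carried through to the final answer.)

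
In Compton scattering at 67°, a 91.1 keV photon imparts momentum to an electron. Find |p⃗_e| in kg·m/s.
5.1265e-23 kg·m/s

The electron is initially at rest, so by conservation of momentum:
p⃗_e = p⃗₀ − p⃗'  (incident photon momentum minus scattered photon momentum)

Photon momentum magnitudes (p = h/λ = E/c):
λ₀ = hc/E₀ = 13.6097 pm → p₀ = h/λ₀ = 4.8686e-23 kg·m/s
Δλ = λ_C(1 − cos 67°) = 1.4783 pm
λ' = 15.0880 pm → p' = h/λ' = 4.3916e-23 kg·m/s

The scattered photon makes angle θ = 67° with the incident direction, so by the law of cosines:
|p⃗_e|² = p₀² + p'² − 2p₀p'cos θ
|p⃗_e|² = (4.8686e-23)² + (4.3916e-23)² − 2·4.8686e-23·4.3916e-23·cos(67°)
|p⃗_e| = 5.1265e-23 kg·m/s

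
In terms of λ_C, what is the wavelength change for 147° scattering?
1.8387 λ_C

The Compton shift formula is:
Δλ = λ_C(1 - cos θ)

Dividing both sides by λ_C:
Δλ/λ_C = 1 - cos θ

For θ = 147°:
Δλ/λ_C = 1 - cos(147°)
Δλ/λ_C = 1 - -0.8387
Δλ/λ_C = 1.8387

This means the shift is 1.8387 × λ_C = 4.4612 pm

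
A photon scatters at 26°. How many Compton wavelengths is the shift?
0.1012 λ_C

The Compton shift formula is:
Δλ = λ_C(1 - cos θ)

Dividing both sides by λ_C:
Δλ/λ_C = 1 - cos θ

For θ = 26°:
Δλ/λ_C = 1 - cos(26°)
Δλ/λ_C = 1 - 0.8988
Δλ/λ_C = 0.1012

This means the shift is 0.1012 × λ_C = 0.2456 pm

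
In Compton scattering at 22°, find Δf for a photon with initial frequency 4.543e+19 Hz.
1.185e+18 Hz (decrease)

Convert frequency to wavelength (c = 299792458 m/s):
λ₀ = c/f₀ = 299792458/4.543e+19 = 6.5989975e-12 m = 6.5990 pm

Calculate Compton shift:
Δλ = λ_C(1 - cos(22°)) = 0.1767 pm

Final wavelength:
λ' = λ₀ + Δλ = 6.5990 + 0.1767 = 6.7757 pm

Final frequency:
f' = c/λ' = 299792458/6.7756721e-12 = 4.4245420e+19 Hz

Frequency shift (decrease):
Δf = f₀ - f' = 4.543e+19 - 4.4245420e+19 = 1.185e+18 Hz

(Intermediate values are shown rounded; full precision is carried through to the final answer.)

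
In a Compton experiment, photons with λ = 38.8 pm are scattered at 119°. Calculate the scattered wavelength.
42.4026 pm

Using the Compton scattering formula:
λ' = λ + Δλ = λ + λ_C(1 - cos θ)

Given:
- Initial wavelength λ = 38.8 pm
- Scattering angle θ = 119°
- Compton wavelength λ_C ≈ 2.4263 pm

Calculate the shift:
Δλ = 2.4263 × (1 - cos(119°))
Δλ = 2.4263 × 1.4848
Δλ = 3.6026 pm

Final wavelength:
λ' = 38.8 + 3.6026 = 42.4026 pm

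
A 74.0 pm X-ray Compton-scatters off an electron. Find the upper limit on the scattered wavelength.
78.8526 pm (at θ = 180°)

The Compton shift is Δλ = λ_C(1 − cos θ).

Since cos θ ranges from −1 to 1, the factor (1 − cos θ) ranges from 0 to 2; the maximum shift occurs at θ = 180° (backscattering):
Δλ_max = 2λ_C = 2 × 2.4263 pm = 4.8526 pm

Maximum scattered wavelength:
λ'_max = λ₀ + Δλ_max = 74.0 + 4.8526 = 78.8526 pm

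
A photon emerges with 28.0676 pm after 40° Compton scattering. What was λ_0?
27.5000 pm

From λ' = λ + Δλ, we have λ = λ' - Δλ

First calculate the Compton shift:
Δλ = λ_C(1 - cos θ)
Δλ = 2.4263 × (1 - cos(40°))
Δλ = 2.4263 × 0.2340
Δλ = 0.5676 pm

Initial wavelength:
λ = λ' - Δλ
λ = 28.0676 - 0.5676
λ = 27.5000 pm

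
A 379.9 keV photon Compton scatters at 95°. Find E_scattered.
210.0936 keV

First convert energy to wavelength:
λ = hc/E, with hc ≈ 1239.842 keV·pm (i.e. 1239.842 eV·nm)

For E = 379.9 keV = 379900 eV:
λ = 1239.842 keV·pm / 379.9 keV
λ = 3.2636 pm

Calculate the Compton shift:
Δλ = λ_C(1 - cos(95°)) = 2.4263 × 1.0872
Δλ = 2.6378 pm

Final wavelength:
λ' = 3.2636 + 2.6378 = 5.9014 pm

Final energy:
E' = hc/λ' = 1239.842 / 5.9014 = 210.0936 keV

(Intermediate values are shown rounded; full precision is carried through to the final answer.)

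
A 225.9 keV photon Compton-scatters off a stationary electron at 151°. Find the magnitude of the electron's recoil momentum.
1.8131e-22 kg·m/s

The electron is initially at rest, so by conservation of momentum:
p⃗_e = p⃗₀ − p⃗'  (incident photon momentum minus scattered photon momentum)

Photon momentum magnitudes (p = h/λ = E/c):
λ₀ = hc/E₀ = 5.4885 pm → p₀ = h/λ₀ = 1.2073e-22 kg·m/s
Δλ = λ_C(1 − cos 151°) = 4.5484 pm
λ' = 10.0369 pm → p' = h/λ' = 6.6017e-23 kg·m/s

The scattered photon makes angle θ = 151° with the incident direction, so by the law of cosines:
|p⃗_e|² = p₀² + p'² − 2p₀p'cos θ
|p⃗_e|² = (1.2073e-22)² + (6.6017e-23)² − 2·1.2073e-22·6.6017e-23·cos(151°)
|p⃗_e| = 1.8131e-22 kg·m/s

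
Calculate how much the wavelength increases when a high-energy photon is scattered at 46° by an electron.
0.7409 pm

Using the Compton scattering formula:
Δλ = λ_C(1 - cos θ)

where λ_C = h/(m_e·c) ≈ 2.4263 pm is the Compton wavelength of an electron.

For θ = 46°:
cos(46°) = 0.6947
1 - cos(46°) = 0.3053

Δλ = 2.4263 × 0.3053
Δλ = 0.7409 pm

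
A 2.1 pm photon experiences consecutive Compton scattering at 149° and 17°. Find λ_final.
6.7121 pm

Apply Compton shift twice:

First scattering at θ₁ = 149°:
Δλ₁ = λ_C(1 - cos(149°))
Δλ₁ = 2.4263 × 1.8572
Δλ₁ = 4.5061 pm

After first scattering:
λ₁ = 2.1 + 4.5061 = 6.6061 pm

Second scattering at θ₂ = 17°:
Δλ₂ = λ_C(1 - cos(17°))
Δλ₂ = 2.4263 × 0.0437
Δλ₂ = 0.1060 pm

Final wavelength:
λ₂ = 6.6061 + 0.1060 = 6.7121 pm

Total shift: Δλ_total = 4.5061 + 0.1060 = 4.6121 pm

(Intermediate values are shown rounded; full precision is carried through to the final answer.)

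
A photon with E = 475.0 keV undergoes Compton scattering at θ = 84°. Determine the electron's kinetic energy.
215.7753 keV

By energy conservation: K_e = E_initial - E_final

First find the scattered photon energy:
Initial wavelength: λ = hc/E = 2.6102 pm
Compton shift: Δλ = λ_C(1 - cos(84°)) = 2.1727 pm
Final wavelength: λ' = 2.6102 + 2.1727 = 4.7829 pm
Final photon energy: E' = hc/λ' = 259.2247 keV

Electron kinetic energy:
K_e = E - E' = 475.0000 - 259.2247 = 215.7753 keV

(Intermediate values are shown rounded; full precision is carried through to the final answer.)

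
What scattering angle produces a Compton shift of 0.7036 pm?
44.76°

From the Compton formula Δλ = λ_C(1 - cos θ), we can solve for θ:

cos θ = 1 - Δλ/λ_C

Given:
- Δλ = 0.7036 pm
- λ_C = h/(m_e·c) ≈ 2.42631024 pm

cos θ = 1 - 0.7036/2.42631024
cos θ = 1 - 0.289988
cos θ = 0.710012

θ = arccos(0.710012)
θ = 44.76°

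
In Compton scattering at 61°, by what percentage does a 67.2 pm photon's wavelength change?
1.8601%

Calculate the Compton shift:
Δλ = λ_C(1 - cos(61°))
Δλ = 2.4263 × (1 - cos(61°))
Δλ = 2.4263 × 0.5152
Δλ = 1.2500 pm

Percentage change:
(Δλ/λ₀) × 100 = (1.2500/67.2) × 100
= 1.8601%

(Intermediate values are shown rounded; full precision is carried through to the final answer.)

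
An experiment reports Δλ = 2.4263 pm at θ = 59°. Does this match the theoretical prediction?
No, inconsistent

Calculate the expected shift for θ = 59°:

Δλ_expected = λ_C(1 - cos(59°))
Δλ_expected = 2.4263 × (1 - cos(59°))
Δλ_expected = 2.4263 × 0.4850
Δλ_expected = 1.1767 pm

Given shift: 2.4263 pm
Expected shift: 1.1767 pm
Difference: 1.2496 pm

The values do not match. The given shift corresponds to θ ≈ 90.0°, not 59°.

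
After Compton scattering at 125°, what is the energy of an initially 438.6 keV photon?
186.5883 keV

First convert energy to wavelength:
λ = hc/E, with hc ≈ 1239.842 keV·pm (i.e. 1239.842 eV·nm)

For E = 438.6 keV = 438600 eV:
λ = 1239.842 keV·pm / 438.6 keV
λ = 2.8268 pm

Calculate the Compton shift:
Δλ = λ_C(1 - cos(125°)) = 2.4263 × 1.5736
Δλ = 3.8180 pm

Final wavelength:
λ' = 2.8268 + 3.8180 = 6.6448 pm

Final energy:
E' = hc/λ' = 1239.842 / 6.6448 = 186.5883 keV

(Intermediate values are shown rounded; full precision is carried through to the final answer.)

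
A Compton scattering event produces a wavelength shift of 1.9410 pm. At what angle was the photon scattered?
78.46°

From the Compton formula Δλ = λ_C(1 - cos θ), we can solve for θ:

cos θ = 1 - Δλ/λ_C

Given:
- Δλ = 1.9410 pm
- λ_C = h/(m_e·c) ≈ 2.42631024 pm

cos θ = 1 - 1.9410/2.42631024
cos θ = 1 - 0.799980
cos θ = 0.200020

θ = arccos(0.200020)
θ = 78.46°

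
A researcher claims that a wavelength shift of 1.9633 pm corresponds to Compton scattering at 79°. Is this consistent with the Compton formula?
Yes, consistent

Calculate the expected shift for θ = 79°:

Δλ_expected = λ_C(1 - cos(79°))
Δλ_expected = 2.4263 × (1 - cos(79°))
Δλ_expected = 2.4263 × 0.8092
Δλ_expected = 1.9633 pm

Given shift: 1.9633 pm
Expected shift: 1.9633 pm
Difference: 0.0000 pm

The values match. This is consistent with Compton scattering at the stated angle.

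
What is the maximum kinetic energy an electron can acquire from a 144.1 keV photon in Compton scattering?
51.9641 keV

Maximum energy transfer occurs at θ = 180° (backscattering).

Initial photon: E₀ = 144.1 keV → λ₀ = 8.6040 pm

Maximum Compton shift (at 180°):
Δλ_max = 2λ_C = 2 × 2.4263 = 4.8526 pm

Final wavelength:
λ' = 8.6040 + 4.8526 = 13.4567 pm

Minimum photon energy (maximum energy to electron):
E'_min = hc/λ' = 92.1359 keV

Maximum electron kinetic energy:
K_max = E₀ - E'_min = 144.1000 - 92.1359 = 51.9641 keV

(Intermediate values are shown rounded; full precision is carried through to the final answer.)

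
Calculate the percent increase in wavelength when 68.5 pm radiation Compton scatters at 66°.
2.1014%

Calculate the Compton shift:
Δλ = λ_C(1 - cos(66°))
Δλ = 2.4263 × (1 - cos(66°))
Δλ = 2.4263 × 0.5933
Δλ = 1.4394 pm

Percentage change:
(Δλ/λ₀) × 100 = (1.4394/68.5) × 100
= 2.1014%

(Intermediate values are shown rounded; full precision is carried through to the final answer.)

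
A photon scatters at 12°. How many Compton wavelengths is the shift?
0.0219 λ_C

The Compton shift formula is:
Δλ = λ_C(1 - cos θ)

Dividing both sides by λ_C:
Δλ/λ_C = 1 - cos θ

For θ = 12°:
Δλ/λ_C = 1 - cos(12°)
Δλ/λ_C = 1 - 0.9781
Δλ/λ_C = 0.0219

This means the shift is 0.0219 × λ_C = 0.0530 pm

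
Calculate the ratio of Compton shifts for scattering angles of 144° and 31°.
144° produces the larger shift by a factor of 12.665

Calculate both shifts using Δλ = λ_C(1 - cos θ):

For θ₁ = 31°:
Δλ₁ = 2.4263 × (1 - cos(31°))
Δλ₁ = 2.4263 × 0.1428
Δλ₁ = 0.3466 pm

For θ₂ = 144°:
Δλ₂ = 2.4263 × (1 - cos(144°))
Δλ₂ = 2.4263 × 1.8090
Δλ₂ = 4.3892 pm

The 144° angle produces the larger shift.
Ratio: 4.3892/0.3466 = 12.665

(Intermediate values are shown rounded; full precision is carried through to the final answer.)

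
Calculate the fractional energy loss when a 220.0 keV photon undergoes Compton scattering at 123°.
0.3994 (or 39.94%)

Calculate initial and final photon energies:

Initial: E₀ = 220.0 keV → λ₀ = 5.6356 pm
Compton shift: Δλ = 3.7478 pm
Final wavelength: λ' = 9.3834 pm
Final energy: E' = 132.1312 keV

Fractional energy loss:
(E₀ - E')/E₀ = (220.0000 - 132.1312)/220.0000
= 87.8688/220.0000
= 0.3994
= 39.94%

(Intermediate values are shown rounded; full precision is carried through to the final answer.)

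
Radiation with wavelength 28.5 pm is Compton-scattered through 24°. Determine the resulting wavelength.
28.7098 pm

Using the Compton scattering formula:
λ' = λ + Δλ = λ + λ_C(1 - cos θ)

Given:
- Initial wavelength λ = 28.5 pm
- Scattering angle θ = 24°
- Compton wavelength λ_C ≈ 2.4263 pm

Calculate the shift:
Δλ = 2.4263 × (1 - cos(24°))
Δλ = 2.4263 × 0.0865
Δλ = 0.2098 pm

Final wavelength:
λ' = 28.5 + 0.2098 = 28.7098 pm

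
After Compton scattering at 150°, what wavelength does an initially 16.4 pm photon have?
20.9276 pm

Using the Compton formula: λ' = λ + λ_C(1 − cos θ)

For θ = 150°, cos θ = -√3/2 (exact) ≈ -0.8660, so:
1 − cos 150° = 1 − (-√3/2) ≈ 1.8660

Δλ = λ_C × 1.8660 = 2.4263 × 1.8660 = 4.5276 pm

λ' = 16.4 + 4.5276 = 20.9276 pm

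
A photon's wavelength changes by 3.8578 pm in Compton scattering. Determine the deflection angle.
126.16°

From the Compton formula Δλ = λ_C(1 - cos θ), we can solve for θ:

cos θ = 1 - Δλ/λ_C

Given:
- Δλ = 3.8578 pm
- λ_C = h/(m_e·c) ≈ 2.42631024 pm

cos θ = 1 - 3.8578/2.42631024
cos θ = 1 - 1.589986
cos θ = -0.589986

θ = arccos(-0.589986)
θ = 126.16°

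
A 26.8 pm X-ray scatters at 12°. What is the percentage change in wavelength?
0.1978%

Calculate the Compton shift:
Δλ = λ_C(1 - cos(12°))
Δλ = 2.4263 × (1 - cos(12°))
Δλ = 2.4263 × 0.0219
Δλ = 0.0530 pm

Percentage change:
(Δλ/λ₀) × 100 = (0.0530/26.8) × 100
= 0.1978%

(Intermediate values are shown rounded; full precision is carried through to the final answer.)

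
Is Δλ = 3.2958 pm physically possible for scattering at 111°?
Yes, consistent

Calculate the expected shift for θ = 111°:

Δλ_expected = λ_C(1 - cos(111°))
Δλ_expected = 2.4263 × (1 - cos(111°))
Δλ_expected = 2.4263 × 1.3584
Δλ_expected = 3.2958 pm

Given shift: 3.2958 pm
Expected shift: 3.2958 pm
Difference: 0.0000 pm

The values match. This is consistent with Compton scattering at the stated angle.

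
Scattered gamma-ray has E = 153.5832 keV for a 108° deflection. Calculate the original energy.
253.2000 keV

Convert final energy to wavelength (hc ≈ 1239.842 keV·pm):
λ' = hc/E' = 1239.842 / 153.5832 = 8.0728 pm

Calculate the Compton shift:
Δλ = λ_C(1 - cos(108°))
Δλ = 2.4263 × (1 - cos(108°))
Δλ = 3.1761 pm

Initial wavelength:
λ = λ' - Δλ = 8.0728 - 3.1761 = 4.8967 pm

Initial energy:
E = hc/λ = 1239.842 / 4.8967 = 253.2000 keV

(Intermediate values are shown rounded; full precision is carried through to the final answer.)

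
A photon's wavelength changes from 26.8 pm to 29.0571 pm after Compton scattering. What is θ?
86.00°

First find the wavelength shift:
Δλ = λ' - λ = 29.0571 - 26.8 = 2.2571 pm

Using Δλ = λ_C(1 - cos θ), with λ_C = h/(m_e·c) ≈ 2.42631024 pm:
cos θ = 1 - Δλ/λ_C
cos θ = 1 - 2.2571/2.42631024
cos θ = 0.069740

θ = arccos(0.069740)
θ = 86.00°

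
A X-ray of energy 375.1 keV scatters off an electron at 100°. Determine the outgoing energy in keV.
201.5021 keV

First convert energy to wavelength:
λ = hc/E, with hc ≈ 1239.842 keV·pm (i.e. 1239.842 eV·nm)

For E = 375.1 keV = 375100 eV:
λ = 1239.842 keV·pm / 375.1 keV
λ = 3.3054 pm

Calculate the Compton shift:
Δλ = λ_C(1 - cos(100°)) = 2.4263 × 1.1736
Δλ = 2.8476 pm

Final wavelength:
λ' = 3.3054 + 2.8476 = 6.1530 pm

Final energy:
E' = hc/λ' = 1239.842 / 6.1530 = 201.5021 keV

(Intermediate values are shown rounded; full precision is carried through to the final answer.)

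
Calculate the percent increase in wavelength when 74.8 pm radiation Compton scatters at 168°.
6.4166%

Calculate the Compton shift:
Δλ = λ_C(1 - cos(168°))
Δλ = 2.4263 × (1 - cos(168°))
Δλ = 2.4263 × 1.9781
Δλ = 4.7996 pm

Percentage change:
(Δλ/λ₀) × 100 = (4.7996/74.8) × 100
= 6.4166%

(Intermediate values are shown rounded; full precision is carried through to the final answer.)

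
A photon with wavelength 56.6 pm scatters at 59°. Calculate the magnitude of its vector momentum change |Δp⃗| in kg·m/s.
1.1414e-23 kg·m/s

Photon momentum magnitude is p = h/λ.

Initial momentum:
p₀ = h/λ = 6.6261e-34/5.6600e-11 = 1.1707e-23 kg·m/s

After scattering:
λ' = λ + Δλ = 56.6 + 1.1767 = 57.7767 pm
p' = h/λ' = 6.6261e-34/5.7777e-11 = 1.1468e-23 kg·m/s

Momentum is a vector; the scattered photon's direction makes angle θ = 59° with the incident direction. The magnitude of the vector change Δp⃗ = p⃗₀ − p⃗' is found from the law of cosines:
|Δp⃗|² = p₀² + p'² − 2p₀p'cos θ
|Δp⃗|² = (1.1707e-23)² + (1.1468e-23)² − 2·1.1707e-23·1.1468e-23·cos(59°)
|Δp⃗| = 1.1414e-23 kg·m/s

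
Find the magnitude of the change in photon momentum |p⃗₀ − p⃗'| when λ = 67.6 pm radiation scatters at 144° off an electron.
1.8077e-23 kg·m/s

Photon momentum magnitude is p = h/λ.

Initial momentum:
p₀ = h/λ = 6.6261e-34/6.7600e-11 = 9.8019e-24 kg·m/s

After scattering:
λ' = λ + Δλ = 67.6 + 4.3892 = 71.9892 pm
p' = h/λ' = 6.6261e-34/7.1989e-11 = 9.2043e-24 kg·m/s

Momentum is a vector; the scattered photon's direction makes angle θ = 144° with the incident direction. The magnitude of the vector change Δp⃗ = p⃗₀ − p⃗' is found from the law of cosines:
|Δp⃗|² = p₀² + p'² − 2p₀p'cos θ
|Δp⃗|² = (9.8019e-24)² + (9.2043e-24)² − 2·9.8019e-24·9.2043e-24·cos(144°)
|Δp⃗| = 1.8077e-23 kg·m/s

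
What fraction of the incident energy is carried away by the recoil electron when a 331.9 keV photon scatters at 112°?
0.4717 (or 47.17%)

Calculate initial and final photon energies:

Initial: E₀ = 331.9 keV → λ₀ = 3.7356 pm
Compton shift: Δλ = 3.3352 pm
Final wavelength: λ' = 7.0708 pm
Final energy: E' = 175.3465 keV

Fractional energy loss:
(E₀ - E')/E₀ = (331.9000 - 175.3465)/331.9000
= 156.5535/331.9000
= 0.4717
= 47.17%

(Intermediate values are shown rounded; full precision is carried through to the final answer.)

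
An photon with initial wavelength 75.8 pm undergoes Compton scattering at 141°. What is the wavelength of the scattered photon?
80.1119 pm

Using the Compton scattering formula:
λ' = λ + Δλ = λ + λ_C(1 - cos θ)

Given:
- Initial wavelength λ = 75.8 pm
- Scattering angle θ = 141°
- Compton wavelength λ_C ≈ 2.4263 pm

Calculate the shift:
Δλ = 2.4263 × (1 - cos(141°))
Δλ = 2.4263 × 1.7771
Δλ = 4.3119 pm

Final wavelength:
λ' = 75.8 + 4.3119 = 80.1119 pm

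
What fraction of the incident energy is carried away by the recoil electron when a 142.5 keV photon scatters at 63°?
0.1321 (or 13.21%)

Calculate initial and final photon energies:

Initial: E₀ = 142.5 keV → λ₀ = 8.7006 pm
Compton shift: Δλ = 1.3248 pm
Final wavelength: λ' = 10.0254 pm
Final energy: E' = 123.6697 keV

Fractional energy loss:
(E₀ - E')/E₀ = (142.5000 - 123.6697)/142.5000
= 18.8303/142.5000
= 0.1321
= 13.21%

(Intermediate values are shown rounded; full precision is carried through to the final answer.)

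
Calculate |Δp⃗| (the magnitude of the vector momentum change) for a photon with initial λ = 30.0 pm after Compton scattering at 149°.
3.9795e-23 kg·m/s

Photon momentum magnitude is p = h/λ.

Initial momentum:
p₀ = h/λ = 6.6261e-34/3.0000e-11 = 2.2087e-23 kg·m/s

After scattering:
λ' = λ + Δλ = 30.0 + 4.5061 = 34.5061 pm
p' = h/λ' = 6.6261e-34/3.4506e-11 = 1.9203e-23 kg·m/s

Momentum is a vector; the scattered photon's direction makes angle θ = 149° with the incident direction. The magnitude of the vector change Δp⃗ = p⃗₀ − p⃗' is found from the law of cosines:
|Δp⃗|² = p₀² + p'² − 2p₀p'cos θ
|Δp⃗|² = (2.2087e-23)² + (1.9203e-23)² − 2·2.2087e-23·1.9203e-23·cos(149°)
|Δp⃗| = 3.9795e-23 kg·m/s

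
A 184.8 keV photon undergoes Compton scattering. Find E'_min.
107.2368 keV (at θ = 180°)

The scattered photon has minimum energy when its wavelength is maximum, i.e., when the Compton shift Δλ = λ_C(1 − cos θ) is maximum. This occurs at θ = 180° (backscattering), giving Δλ_max = 2λ_C = 4.8526 pm.

Initial wavelength: λ₀ = hc/E₀ = 6.7091 pm
Maximum final wavelength: λ'_max = λ₀ + 2λ_C = 6.7091 + 4.8526 = 11.5617 pm
Minimum final energy: E'_min = hc/λ'_max = 107.2368 keV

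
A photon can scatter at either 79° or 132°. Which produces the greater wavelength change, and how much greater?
132° produces the larger shift by a factor of 2.063

Calculate both shifts using Δλ = λ_C(1 - cos θ):

For θ₁ = 79°:
Δλ₁ = 2.4263 × (1 - cos(79°))
Δλ₁ = 2.4263 × 0.8092
Δλ₁ = 1.9633 pm

For θ₂ = 132°:
Δλ₂ = 2.4263 × (1 - cos(132°))
Δλ₂ = 2.4263 × 1.6691
Δλ₂ = 4.0498 pm

The 132° angle produces the larger shift.
Ratio: 4.0498/1.9633 = 2.063

(Intermediate values are shown rounded; full precision is carried through to the final answer.)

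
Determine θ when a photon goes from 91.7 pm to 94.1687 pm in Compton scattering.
91.00°

First find the wavelength shift:
Δλ = λ' - λ = 94.1687 - 91.7 = 2.4687 pm

Using Δλ = λ_C(1 - cos θ), with λ_C = h/(m_e·c) ≈ 2.42631024 pm:
cos θ = 1 - Δλ/λ_C
cos θ = 1 - 2.4687/2.42631024
cos θ = -0.017471

θ = arccos(-0.017471)
θ = 91.00°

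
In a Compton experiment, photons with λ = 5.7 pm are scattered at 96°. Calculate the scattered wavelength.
8.3799 pm

Using the Compton scattering formula:
λ' = λ + Δλ = λ + λ_C(1 - cos θ)

Given:
- Initial wavelength λ = 5.7 pm
- Scattering angle θ = 96°
- Compton wavelength λ_C ≈ 2.4263 pm

Calculate the shift:
Δλ = 2.4263 × (1 - cos(96°))
Δλ = 2.4263 × 1.1045
Δλ = 2.6799 pm

Final wavelength:
λ' = 5.7 + 2.6799 = 8.3799 pm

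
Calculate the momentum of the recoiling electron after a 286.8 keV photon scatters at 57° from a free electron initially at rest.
1.3422e-22 kg·m/s

The electron is initially at rest, so by conservation of momentum:
p⃗_e = p⃗₀ − p⃗'  (incident photon momentum minus scattered photon momentum)

Photon momentum magnitudes (p = h/λ = E/c):
λ₀ = hc/E₀ = 4.3230 pm → p₀ = h/λ₀ = 1.5327e-22 kg·m/s
Δλ = λ_C(1 − cos 57°) = 1.1048 pm
λ' = 5.4279 pm → p' = h/λ' = 1.2208e-22 kg·m/s

The scattered photon makes angle θ = 57° with the incident direction, so by the law of cosines:
|p⃗_e|² = p₀² + p'² − 2p₀p'cos θ
|p⃗_e|² = (1.5327e-22)² + (1.2208e-22)² − 2·1.5327e-22·1.2208e-22·cos(57°)
|p⃗_e| = 1.3422e-22 kg·m/s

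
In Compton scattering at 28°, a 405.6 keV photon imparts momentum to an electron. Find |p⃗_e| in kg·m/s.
1.0200e-22 kg·m/s

The electron is initially at rest, so by conservation of momentum:
p⃗_e = p⃗₀ − p⃗'  (incident photon momentum minus scattered photon momentum)

Photon momentum magnitudes (p = h/λ = E/c):
λ₀ = hc/E₀ = 3.0568 pm → p₀ = h/λ₀ = 2.1676e-22 kg·m/s
Δλ = λ_C(1 − cos 28°) = 0.2840 pm
λ' = 3.3408 pm → p' = h/λ' = 1.9834e-22 kg·m/s

The scattered photon makes angle θ = 28° with the incident direction, so by the law of cosines:
|p⃗_e|² = p₀² + p'² − 2p₀p'cos θ
|p⃗_e|² = (2.1676e-22)² + (1.9834e-22)² − 2·2.1676e-22·1.9834e-22·cos(28°)
|p⃗_e| = 1.0200e-22 kg·m/s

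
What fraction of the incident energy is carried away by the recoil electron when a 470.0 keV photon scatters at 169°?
0.6457 (or 64.57%)

Calculate initial and final photon energies:

Initial: E₀ = 470.0 keV → λ₀ = 2.6380 pm
Compton shift: Δλ = 4.8080 pm
Final wavelength: λ' = 7.4460 pm
Final energy: E' = 166.5111 keV

Fractional energy loss:
(E₀ - E')/E₀ = (470.0000 - 166.5111)/470.0000
= 303.4889/470.0000
= 0.6457
= 64.57%

(Intermediate values are shown rounded; full precision is carried through to the final answer.)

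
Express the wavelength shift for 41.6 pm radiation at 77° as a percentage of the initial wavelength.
4.5205%

Calculate the Compton shift:
Δλ = λ_C(1 - cos(77°))
Δλ = 2.4263 × (1 - cos(77°))
Δλ = 2.4263 × 0.7750
Δλ = 1.8805 pm

Percentage change:
(Δλ/λ₀) × 100 = (1.8805/41.6) × 100
= 4.5205%

(Intermediate values are shown rounded; full precision is carried through to the final answer.)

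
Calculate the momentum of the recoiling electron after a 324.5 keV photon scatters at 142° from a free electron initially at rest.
2.4263e-22 kg·m/s

The electron is initially at rest, so by conservation of momentum:
p⃗_e = p⃗₀ − p⃗'  (incident photon momentum minus scattered photon momentum)

Photon momentum magnitudes (p = h/λ = E/c):
λ₀ = hc/E₀ = 3.8208 pm → p₀ = h/λ₀ = 1.7342e-22 kg·m/s
Δλ = λ_C(1 − cos 142°) = 4.3383 pm
λ' = 8.1590 pm → p' = h/λ' = 8.1211e-23 kg·m/s

The scattered photon makes angle θ = 142° with the incident direction, so by the law of cosines:
|p⃗_e|² = p₀² + p'² − 2p₀p'cos θ
|p⃗_e|² = (1.7342e-22)² + (8.1211e-23)² − 2·1.7342e-22·8.1211e-23·cos(142°)
|p⃗_e| = 2.4263e-22 kg·m/s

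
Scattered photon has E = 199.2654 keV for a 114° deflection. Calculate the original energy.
441.4002 keV

Convert final energy to wavelength (hc ≈ 1239.842 keV·pm):
λ' = hc/E' = 1239.842 / 199.2654 = 6.2221 pm

Calculate the Compton shift:
Δλ = λ_C(1 - cos(114°))
Δλ = 2.4263 × (1 - cos(114°))
Δλ = 3.4132 pm

Initial wavelength:
λ = λ' - Δλ = 6.2221 - 3.4132 = 2.8089 pm

Initial energy:
E = hc/λ = 1239.842 / 2.8089 = 441.4002 keV

(Intermediate values are shown rounded; full precision is carried through to the final answer.)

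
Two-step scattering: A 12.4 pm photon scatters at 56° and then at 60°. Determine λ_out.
14.6827 pm

Apply Compton shift twice:

First scattering at θ₁ = 56°:
Δλ₁ = λ_C(1 - cos(56°))
Δλ₁ = 2.4263 × 0.4408
Δλ₁ = 1.0695 pm

After first scattering:
λ₁ = 12.4 + 1.0695 = 13.4695 pm

Second scattering at θ₂ = 60°:
Δλ₂ = λ_C(1 - cos(60°))
Δλ₂ = 2.4263 × 0.5000
Δλ₂ = 1.2132 pm

Final wavelength:
λ₂ = 13.4695 + 1.2132 = 14.6827 pm

Total shift: Δλ_total = 1.0695 + 1.2132 = 2.2827 pm

(Intermediate values are shown rounded; full precision is carried through to the final answer.)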